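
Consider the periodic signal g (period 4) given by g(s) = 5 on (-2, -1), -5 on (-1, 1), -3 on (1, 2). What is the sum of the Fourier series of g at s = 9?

s = 9 differs from s = 1 by 2 full period(s), and the series is 4-periodic.
At s = 1 the one-sided limits are g(1^-) = -5 and g(1^+) = -3.
By Dirichlet's theorem the series converges to their average, [(-5) + (-3)]/2 = -4.

-4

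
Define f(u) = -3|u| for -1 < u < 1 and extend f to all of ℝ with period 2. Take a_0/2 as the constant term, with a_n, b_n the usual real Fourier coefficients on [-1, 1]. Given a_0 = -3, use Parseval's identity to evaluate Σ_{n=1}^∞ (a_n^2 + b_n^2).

Parseval: a_0^2/2 + Σ_{n≥1} (a_n^2+b_n^2) = ∫_{-1}^{1} f(u)^2 du = 6.
Subtract a_0^2/2 = 9/2: Σ (a_n^2+b_n^2) = 3/2.

3/2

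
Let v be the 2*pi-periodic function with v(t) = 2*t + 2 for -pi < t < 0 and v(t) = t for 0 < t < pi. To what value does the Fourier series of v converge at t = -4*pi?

t = -4*pi differs from t = 0 by -2 full period(s), and the series is 2*pi-periodic.
At t = 0 the one-sided limits are v(0^-) = 2 and v(0^+) = 0.
By Dirichlet's theorem the series converges to their average, [(2) + (0)]/2 = 1.

1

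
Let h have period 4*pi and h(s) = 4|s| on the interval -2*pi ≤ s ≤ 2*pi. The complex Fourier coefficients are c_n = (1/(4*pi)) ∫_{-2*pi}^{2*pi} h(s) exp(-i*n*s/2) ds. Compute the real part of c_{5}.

-16/(25*pi)

Since h is real-valued, Re(c_{5}) = (1/(4*pi)) ∫_{-2*pi}^{2*pi} h(s) cos(5*s/2) ds = a_{5}/2.
h is even and cos(5*s/2) is even, so the integrand is even: ∫_{-2*pi}^{2*pi} h(s) cos(5*s/2) ds = 2∫_0^{2*pi} h(s) cos(5*s/2) ds.
Integrating by parts (boundary term plus one more integral), an antiderivative of (4*s) cos(5*s/2) is 8*s*sin(5*s/2)/5 + 16*cos(5*s/2)/25; evaluating from 0 to 2*pi: ∫_{0}^{2*pi} (4*s) cos(5*s/2) ds = (-16/25) - (16/25) = -32/25.
So ∫_{-2*pi}^{2*pi} h(s) cos(5*s/2) ds = -64/25.
Hence Re(c_{5}) = (1/(4*pi))·(-64/25) = -16/(25*pi).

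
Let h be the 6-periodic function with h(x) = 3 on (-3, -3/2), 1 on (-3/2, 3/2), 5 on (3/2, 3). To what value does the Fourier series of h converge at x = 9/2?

x = 9/2 differs from x = -3/2 by 1 full period(s), and the series is 6-periodic.
At x = -3/2 the one-sided limits are h(-3/2^-) = 3 and h(-3/2^+) = 1.
By Dirichlet's theorem the series converges to their average, [(3) + (1)]/2 = 2.

2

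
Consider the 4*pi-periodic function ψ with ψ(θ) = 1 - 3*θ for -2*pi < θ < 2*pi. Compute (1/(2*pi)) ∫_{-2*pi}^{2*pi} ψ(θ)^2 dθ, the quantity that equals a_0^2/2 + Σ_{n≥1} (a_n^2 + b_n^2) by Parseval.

2 + 24*pi**2

(1/(2*pi)) ∫_{-2*pi}^{2*pi} ψ(θ)^2 dθ = (1/(2*pi)) · (4*pi + 48*pi**3) = 2 + 24*pi**2.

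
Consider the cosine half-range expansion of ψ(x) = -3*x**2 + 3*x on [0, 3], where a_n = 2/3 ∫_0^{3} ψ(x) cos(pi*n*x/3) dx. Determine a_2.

a_2 = 2/3 ∫_0^{3} (-3*x**2 + 3*x) cos(2*pi*x/3) dx.
Integrating by parts twice (tabular method), an antiderivative of (-3*x**2 + 3*x) cos(2*pi*x/3) is -9*x**2*sin(2*pi*x/3)/(2*pi) + 9*x*sin(2*pi*x/3)/(2*pi) - 27*x*cos(2*pi*x/3)/(2*pi**2) + 81*sin(2*pi*x/3)/(4*pi**3) + 27*cos(2*pi*x/3)/(4*pi**2); evaluating from 0 to 3: ∫_{0}^{3} (-3*x**2 + 3*x) cos(2*pi*x/3) dx = (-135/(4*pi**2)) - (27/(4*pi**2)) = -81/(2*pi**2).
Hence a_2 = (2/3)·(-81/(2*pi**2)) = -27/pi**2.

-27/pi**2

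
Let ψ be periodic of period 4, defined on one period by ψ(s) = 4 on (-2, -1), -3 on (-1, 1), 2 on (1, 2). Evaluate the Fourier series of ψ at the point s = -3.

-1/2

s = -3 differs from s = 1 by -1 full period(s), and the series is 4-periodic.
At s = 1 the one-sided limits are ψ(1^-) = -3 and ψ(1^+) = 2.
By Dirichlet's theorem the series converges to their average, [(-3) + (2)]/2 = -1/2.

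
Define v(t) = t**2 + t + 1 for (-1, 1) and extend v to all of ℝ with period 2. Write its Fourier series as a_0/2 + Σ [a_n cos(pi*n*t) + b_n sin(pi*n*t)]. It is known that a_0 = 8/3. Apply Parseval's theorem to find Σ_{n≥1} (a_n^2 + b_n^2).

38/45

Parseval: a_0^2/2 + Σ_{n≥1} (a_n^2+b_n^2) = ∫_{-1}^{1} v(t)^2 dt = 22/5.
Subtract a_0^2/2 = 32/9: Σ (a_n^2+b_n^2) = 38/45.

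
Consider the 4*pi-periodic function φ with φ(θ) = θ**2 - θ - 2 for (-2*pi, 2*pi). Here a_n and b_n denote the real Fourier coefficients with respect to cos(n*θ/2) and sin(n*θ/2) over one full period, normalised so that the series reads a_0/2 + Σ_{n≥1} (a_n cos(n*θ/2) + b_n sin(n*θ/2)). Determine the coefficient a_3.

-16/9

a_3 = (1/(2*pi)) ∫_{-2*pi}^{2*pi} φ(θ) cos(3*θ/2) dθ.
Integrating by parts twice (tabular method), an antiderivative of (θ**2 - θ - 2) cos(3*θ/2) is 2*θ**2*sin(3*θ/2)/3 - 2*θ*sin(3*θ/2)/3 + 8*θ*cos(3*θ/2)/9 - 52*sin(3*θ/2)/27 - 4*cos(3*θ/2)/9; evaluating from -2*pi to 2*pi: ∫_{-2*pi}^{2*pi} (θ**2 - θ - 2) cos(3*θ/2) dθ = (4/9 - 16*pi/9) - (4/9 + 16*pi/9) = -32*pi/9.
Hence a_3 = (1/(2*pi))·(-32*pi/9) = -16/9.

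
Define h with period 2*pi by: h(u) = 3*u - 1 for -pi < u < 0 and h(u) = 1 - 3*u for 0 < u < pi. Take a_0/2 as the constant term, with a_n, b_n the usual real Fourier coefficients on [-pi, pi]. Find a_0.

-3*pi

a_0 = 1/pi ∫_{-pi}^{pi} h(u) du = 1/pi · (-3*pi**2) = -3*pi.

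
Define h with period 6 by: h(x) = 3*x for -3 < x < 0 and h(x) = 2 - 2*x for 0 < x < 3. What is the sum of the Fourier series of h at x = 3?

x = 3 differs from x = -3 by 1 full period(s), and the series is 6-periodic.
At x = -3 the one-sided limits are h(-3^-) = -4 and h(-3^+) = -9.
By Dirichlet's theorem the series converges to their average, [(-4) + (-9)]/2 = -13/2.

-13/2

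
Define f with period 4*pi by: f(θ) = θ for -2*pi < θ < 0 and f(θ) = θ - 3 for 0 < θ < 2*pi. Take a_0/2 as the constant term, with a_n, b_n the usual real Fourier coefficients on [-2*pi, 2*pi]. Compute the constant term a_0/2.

-3/2

a_0 = (1/(2*pi)) ∫_{-2*pi}^{2*pi} f(θ) dθ = (1/(2*pi)) · (-6*pi) = -3.
So the constant term a_0/2 = -3/2.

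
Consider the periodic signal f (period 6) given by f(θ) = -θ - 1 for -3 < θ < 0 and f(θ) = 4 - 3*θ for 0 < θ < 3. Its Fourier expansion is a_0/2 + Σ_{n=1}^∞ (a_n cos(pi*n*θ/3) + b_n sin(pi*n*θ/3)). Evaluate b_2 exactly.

b_2 = 1/3 ∫_{-3}^{3} f(θ) sin(2*pi*θ/3) dθ.
Split the integral at the breakpoints.
Integrating by parts (boundary term plus one more integral), an antiderivative of (-θ - 1) sin(2*pi*θ/3) is 3*θ*cos(2*pi*θ/3)/(2*pi) - 9*sin(2*pi*θ/3)/(4*pi**2) + 3*cos(2*pi*θ/3)/(2*pi); evaluating from -3 to 0: ∫_{-3}^{0} (-θ - 1) sin(2*pi*θ/3) dθ = (3/(2*pi)) - (-3/pi) = 9/(2*pi).
Integrating by parts (boundary term plus one more integral), an antiderivative of (4 - 3*θ) sin(2*pi*θ/3) is 9*θ*cos(2*pi*θ/3)/(2*pi) - 27*sin(2*pi*θ/3)/(4*pi**2) - 6*cos(2*pi*θ/3)/pi; evaluating from 0 to 3: ∫_{0}^{3} (4 - 3*θ) sin(2*pi*θ/3) dθ = (15/(2*pi)) - (-6/pi) = 27/(2*pi).
Summing the pieces and multiplying by (1/3) gives b_2 = 6/pi.

6/pi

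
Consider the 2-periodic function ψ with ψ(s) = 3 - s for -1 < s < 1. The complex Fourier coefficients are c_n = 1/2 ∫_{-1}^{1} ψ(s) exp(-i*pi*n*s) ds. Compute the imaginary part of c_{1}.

1/pi

Since ψ is real-valued, Im(c_{1}) = -1/2 ∫_{-1}^{1} ψ(s) sin(pi*s) ds = -b_{1}/2.
Integrating by parts (boundary term plus one more integral), an antiderivative of (3 - s) sin(pi*s) is s*cos(pi*s)/pi - sin(pi*s)/pi**2 - 3*cos(pi*s)/pi; evaluating from -1 to 1: ∫_{-1}^{1} (3 - s) sin(pi*s) ds = (2/pi) - (4/pi) = -2/pi.
Hence Im(c_{1}) = (-1/2)·(-2/pi) = 1/pi.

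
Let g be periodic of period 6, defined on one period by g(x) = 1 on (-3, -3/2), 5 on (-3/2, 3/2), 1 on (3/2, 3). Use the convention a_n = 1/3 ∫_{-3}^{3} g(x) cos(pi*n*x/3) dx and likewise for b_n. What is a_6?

a_6 = 1/3 ∫_{-3}^{3} g(x) cos(2*pi*x) dx.
g is even and cos(2*pi*x) is even, so the integrand is even and a_6 = 2/3 ∫_0^{3} g(x) cos(2*pi*x) dx.
Split the integral at the breakpoints.
Directly, an antiderivative of (5) cos(2*pi*x) is 5*sin(2*pi*x)/(2*pi); evaluating from 0 to 3/2: ∫_{0}^{3/2} (5) cos(2*pi*x) dx = (0) - (0) = 0.
Directly, an antiderivative of (1) cos(2*pi*x) is sin(2*pi*x)/(2*pi); evaluating from 3/2 to 3: ∫_{3/2}^{3} (1) cos(2*pi*x) dx = (0) - (0) = 0.
Summing the pieces and multiplying by (2/3) gives a_6 = 0.

0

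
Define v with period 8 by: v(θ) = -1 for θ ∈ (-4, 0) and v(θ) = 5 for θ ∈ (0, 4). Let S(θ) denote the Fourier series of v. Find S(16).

θ = 16 differs from θ = 0 by 2 full period(s), and the series is 8-periodic.
At θ = 0 the one-sided limits are v(0^-) = -1 and v(0^+) = 5.
By Dirichlet's theorem the series converges to their average, [(-1) + (5)]/2 = 2.

2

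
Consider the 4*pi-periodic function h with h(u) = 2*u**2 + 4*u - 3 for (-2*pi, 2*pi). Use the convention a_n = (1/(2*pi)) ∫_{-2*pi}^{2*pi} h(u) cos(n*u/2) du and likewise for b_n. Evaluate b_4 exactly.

b_4 = (1/(2*pi)) ∫_{-2*pi}^{2*pi} h(u) sin(2*u) du.
Integrating by parts twice (tabular method), an antiderivative of (2*u**2 + 4*u - 3) sin(2*u) is -u**2*cos(2*u) + u*sin(2*u) - 2*u*cos(2*u) + sin(2*u) + 2*cos(2*u); evaluating from -2*pi to 2*pi: ∫_{-2*pi}^{2*pi} (2*u**2 + 4*u - 3) sin(2*u) du = (-4*pi**2 - 4*pi + 2) - (-4*pi**2 + 2 + 4*pi) = -8*pi.
Hence b_4 = (1/(2*pi))·(-8*pi) = -4.

-4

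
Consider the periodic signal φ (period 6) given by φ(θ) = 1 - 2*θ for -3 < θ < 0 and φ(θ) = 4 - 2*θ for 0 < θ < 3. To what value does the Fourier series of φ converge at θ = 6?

5/2

θ = 6 differs from θ = 0 by 1 full period(s), and the series is 6-periodic.
At θ = 0 the one-sided limits are φ(0^-) = 1 and φ(0^+) = 4.
By Dirichlet's theorem the series converges to their average, [(1) + (4)]/2 = 5/2.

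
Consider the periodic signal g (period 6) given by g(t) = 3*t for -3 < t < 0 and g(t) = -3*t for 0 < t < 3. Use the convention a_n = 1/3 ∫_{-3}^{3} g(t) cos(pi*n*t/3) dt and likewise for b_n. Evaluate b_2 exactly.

0

b_2 = 1/3 ∫_{-3}^{3} g(t) sin(2*pi*t/3) dt.
g is even and sin(2*pi*t/3) is odd, so the integrand is odd over a symmetric interval and the integral vanishes.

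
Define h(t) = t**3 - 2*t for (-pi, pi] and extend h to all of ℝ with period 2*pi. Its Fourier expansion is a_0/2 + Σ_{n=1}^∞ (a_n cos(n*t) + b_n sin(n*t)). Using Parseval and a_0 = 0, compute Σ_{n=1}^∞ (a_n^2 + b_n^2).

Parseval: a_0^2/2 + Σ_{n≥1} (a_n^2+b_n^2) = 1/pi ∫_{-pi}^{pi} h(t)^2 dt = 2*pi**2*(-84*pi**2 + 140 + 15*pi**4)/105.
Subtract a_0^2/2 = 0: Σ (a_n^2+b_n^2) = 2*pi**2*(-84*pi**2 + 140 + 15*pi**4)/105.

2*pi**2*(-84*pi**2 + 140 + 15*pi**4)/105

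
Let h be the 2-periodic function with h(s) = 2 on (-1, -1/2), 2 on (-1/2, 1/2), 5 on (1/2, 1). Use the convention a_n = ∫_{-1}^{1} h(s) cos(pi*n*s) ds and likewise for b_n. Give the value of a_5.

-3/(5*pi)

a_5 = ∫_{-1}^{1} h(s) cos(5*pi*s) ds.
Split the integral at the breakpoints.
Directly, an antiderivative of (2) cos(5*pi*s) is 2*sin(5*pi*s)/(5*pi); evaluating from -1 to -1/2: ∫_{-1}^{-1/2} (2) cos(5*pi*s) ds = (-2/(5*pi)) - (0) = -2/(5*pi).
Directly, an antiderivative of (2) cos(5*pi*s) is 2*sin(5*pi*s)/(5*pi); evaluating from -1/2 to 1/2: ∫_{-1/2}^{1/2} (2) cos(5*pi*s) ds = (2/(5*pi)) - (-2/(5*pi)) = 4/(5*pi).
Directly, an antiderivative of (5) cos(5*pi*s) is sin(5*pi*s)/pi; evaluating from 1/2 to 1: ∫_{1/2}^{1} (5) cos(5*pi*s) ds = (0) - (1/pi) = -1/pi.
Summing the pieces gives a_5 = -3/(5*pi).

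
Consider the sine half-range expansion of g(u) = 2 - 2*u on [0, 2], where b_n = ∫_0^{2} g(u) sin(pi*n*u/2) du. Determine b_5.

0

b_5 = ∫_0^{2} (2 - 2*u) sin(5*pi*u/2) du.
Integrating by parts (boundary term plus one more integral), an antiderivative of (2 - 2*u) sin(5*pi*u/2) is 4*u*cos(5*pi*u/2)/(5*pi) - 8*sin(5*pi*u/2)/(25*pi**2) - 4*cos(5*pi*u/2)/(5*pi); evaluating from 0 to 2: ∫_{0}^{2} (2 - 2*u) sin(5*pi*u/2) du = (-4/(5*pi)) - (-4/(5*pi)) = 0.
Hence b_5 = 0.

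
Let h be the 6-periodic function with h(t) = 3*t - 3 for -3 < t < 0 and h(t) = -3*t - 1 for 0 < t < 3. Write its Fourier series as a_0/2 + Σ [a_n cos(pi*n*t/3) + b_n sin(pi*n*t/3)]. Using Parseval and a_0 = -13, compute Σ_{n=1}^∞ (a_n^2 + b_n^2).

Parseval: a_0^2/2 + Σ_{n≥1} (a_n^2+b_n^2) = 1/3 ∫_{-3}^{3} h(t)^2 dt = 100.
Subtract a_0^2/2 = 169/2: Σ (a_n^2+b_n^2) = 31/2.

31/2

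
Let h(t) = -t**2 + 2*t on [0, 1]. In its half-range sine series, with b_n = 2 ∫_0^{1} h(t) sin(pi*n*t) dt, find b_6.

-1/(3*pi)

b_6 = 2 ∫_0^{1} (-t**2 + 2*t) sin(6*pi*t) dt.
Integrating by parts twice (tabular method), an antiderivative of (-t**2 + 2*t) sin(6*pi*t) is t**2*cos(6*pi*t)/(6*pi) - t*sin(6*pi*t)/(18*pi**2) - t*cos(6*pi*t)/(3*pi) + sin(6*pi*t)/(18*pi**2) - cos(6*pi*t)/(108*pi**3); evaluating from 0 to 1: ∫_{0}^{1} (-t**2 + 2*t) sin(6*pi*t) dt = ((-18*pi**2 - 1)/(108*pi**3)) - (-1/(108*pi**3)) = -1/(6*pi).
Hence b_6 = 2·(-1/(6*pi)) = -1/(3*pi).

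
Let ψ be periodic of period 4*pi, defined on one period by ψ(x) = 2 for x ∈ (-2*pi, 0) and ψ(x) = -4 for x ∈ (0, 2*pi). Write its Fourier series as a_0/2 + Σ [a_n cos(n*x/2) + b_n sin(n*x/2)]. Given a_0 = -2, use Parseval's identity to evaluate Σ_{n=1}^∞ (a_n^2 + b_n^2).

18

Parseval: a_0^2/2 + Σ_{n≥1} (a_n^2+b_n^2) = (1/(2*pi)) ∫_{-2*pi}^{2*pi} ψ(x)^2 dx = 20.
Subtract a_0^2/2 = 2: Σ (a_n^2+b_n^2) = 18.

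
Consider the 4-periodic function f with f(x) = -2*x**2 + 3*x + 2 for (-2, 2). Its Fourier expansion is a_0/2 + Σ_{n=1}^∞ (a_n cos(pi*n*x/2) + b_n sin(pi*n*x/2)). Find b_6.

b_6 = 1/2 ∫_{-2}^{2} f(x) sin(3*pi*x) dx.
Integrating by parts twice (tabular method), an antiderivative of (-2*x**2 + 3*x + 2) sin(3*pi*x) is 2*x**2*cos(3*pi*x)/(3*pi) - 4*x*sin(3*pi*x)/(9*pi**2) - x*cos(3*pi*x)/pi + sin(3*pi*x)/(3*pi**2) - 2*cos(3*pi*x)/(3*pi) - 4*cos(3*pi*x)/(27*pi**3); evaluating from -2 to 2: ∫_{-2}^{2} (-2*x**2 + 3*x + 2) sin(3*pi*x) dx = (-4/(27*pi**3)) - (-4/(27*pi**3) + 4/pi) = -4/pi.
Hence b_6 = (1/2)·(-4/pi) = -2/pi.

-2/pi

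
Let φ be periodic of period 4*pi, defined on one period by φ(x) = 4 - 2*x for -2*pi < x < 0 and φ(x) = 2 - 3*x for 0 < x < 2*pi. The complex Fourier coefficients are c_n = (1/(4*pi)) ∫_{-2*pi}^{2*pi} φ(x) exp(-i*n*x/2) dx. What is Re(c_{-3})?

Since φ is real-valued, Re(c_{-3}) = (1/(4*pi)) ∫_{-2*pi}^{2*pi} φ(x) cos(-3*x/2) dx = a_{3}/2.
Split the integral at the breakpoints.
Integrating by parts (boundary term plus one more integral), an antiderivative of (4 - 2*x) cos(-3*x/2) is -4*x*sin(3*x/2)/3 + 8*sin(3*x/2)/3 - 8*cos(3*x/2)/9; evaluating from -2*pi to 0: ∫_{-2*pi}^{0} (4 - 2*x) cos(-3*x/2) dx = (-8/9) - (8/9) = -16/9.
Integrating by parts (boundary term plus one more integral), an antiderivative of (2 - 3*x) cos(-3*x/2) is -2*x*sin(3*x/2) + 4*sin(3*x/2)/3 - 4*cos(3*x/2)/3; evaluating from 0 to 2*pi: ∫_{0}^{2*pi} (2 - 3*x) cos(-3*x/2) dx = (4/3) - (-4/3) = 8/3.
So ∫_{-2*pi}^{2*pi} φ(x) cos(-3*x/2) dx = 8/9.
Hence Re(c_{-3}) = (1/(4*pi))·(8/9) = 2/(9*pi).

2/(9*pi)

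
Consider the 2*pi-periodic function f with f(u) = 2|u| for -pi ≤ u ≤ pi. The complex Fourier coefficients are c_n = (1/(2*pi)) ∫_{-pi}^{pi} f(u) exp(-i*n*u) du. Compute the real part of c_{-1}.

-4/pi

Since f is real-valued, Re(c_{-1}) = (1/(2*pi)) ∫_{-pi}^{pi} f(u) cos(-u) du = a_{1}/2.
f is even and cos(-u) is even, so the integrand is even: ∫_{-pi}^{pi} f(u) cos(-u) du = 2∫_0^{pi} f(u) cos(-u) du.
Integrating by parts (boundary term plus one more integral), an antiderivative of (2*u) cos(-u) is 2*u*sin(u) + 2*cos(u); evaluating from 0 to pi: ∫_{0}^{pi} (2*u) cos(-u) du = (-2) - (2) = -4.
So ∫_{-pi}^{pi} f(u) cos(-u) du = -8.
Hence Re(c_{-1}) = (1/(2*pi))·(-8) = -4/pi.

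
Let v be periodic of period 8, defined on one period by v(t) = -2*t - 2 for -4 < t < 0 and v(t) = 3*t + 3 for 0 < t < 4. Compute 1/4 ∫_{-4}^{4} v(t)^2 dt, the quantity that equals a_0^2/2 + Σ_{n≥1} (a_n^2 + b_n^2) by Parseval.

1/4 ∫_{-4}^{4} v(t)^2 dt = 1/4 · (1228/3) = 307/3.

307/3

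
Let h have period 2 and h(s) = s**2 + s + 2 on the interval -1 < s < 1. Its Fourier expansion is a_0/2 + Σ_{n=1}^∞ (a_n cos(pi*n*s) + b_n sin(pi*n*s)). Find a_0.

a_0 = ∫_{-1}^{1} h(s) ds = 14/3.

14/3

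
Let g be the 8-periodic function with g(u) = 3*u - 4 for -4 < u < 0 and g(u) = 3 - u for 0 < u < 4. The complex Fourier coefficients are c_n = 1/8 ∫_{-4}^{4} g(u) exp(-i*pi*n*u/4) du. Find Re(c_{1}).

16/pi**2

Since g is real-valued, Re(c_{1}) = 1/8 ∫_{-4}^{4} g(u) cos(pi*u/4) du = a_{1}/2.
Split the integral at the breakpoints.
Integrating by parts (boundary term plus one more integral), an antiderivative of (3*u - 4) cos(pi*u/4) is 12*u*sin(pi*u/4)/pi - 16*sin(pi*u/4)/pi + 48*cos(pi*u/4)/pi**2; evaluating from -4 to 0: ∫_{-4}^{0} (3*u - 4) cos(pi*u/4) du = (48/pi**2) - (-48/pi**2) = 96/pi**2.
Integrating by parts (boundary term plus one more integral), an antiderivative of (3 - u) cos(pi*u/4) is -4*u*sin(pi*u/4)/pi + 12*sin(pi*u/4)/pi - 16*cos(pi*u/4)/pi**2; evaluating from 0 to 4: ∫_{0}^{4} (3 - u) cos(pi*u/4) du = (16/pi**2) - (-16/pi**2) = 32/pi**2.
So ∫_{-4}^{4} g(u) cos(pi*u/4) du = 128/pi**2.
Hence Re(c_{1}) = (1/8)·(128/pi**2) = 16/pi**2.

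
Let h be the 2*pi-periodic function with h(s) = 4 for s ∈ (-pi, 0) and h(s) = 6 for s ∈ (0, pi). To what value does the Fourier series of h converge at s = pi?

5

At s = pi the one-sided limits are h(pi^-) = 6 and h(pi^+) = 4.
By Dirichlet's theorem the series converges to their average, [(6) + (4)]/2 = 5.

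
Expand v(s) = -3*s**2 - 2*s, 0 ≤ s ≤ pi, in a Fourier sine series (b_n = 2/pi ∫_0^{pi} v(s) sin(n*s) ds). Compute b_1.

b_1 = 2/pi ∫_0^{pi} (-3*s**2 - 2*s) sin(s) ds.
Integrating by parts twice (tabular method), an antiderivative of (-3*s**2 - 2*s) sin(s) is 3*s**2*cos(s) - 6*s*sin(s) + 2*s*cos(s) - 2*sin(s) - 6*cos(s); evaluating from 0 to pi: ∫_{0}^{pi} (-3*s**2 - 2*s) sin(s) ds = (-3*pi**2 - 2*pi + 6) - (-6) = -3*pi**2 - 2*pi + 12.
Hence b_1 = (2/pi)·(-3*pi**2 - 2*pi + 12) = -6*pi - 4 + 24/pi.

-6*pi - 4 + 24/pi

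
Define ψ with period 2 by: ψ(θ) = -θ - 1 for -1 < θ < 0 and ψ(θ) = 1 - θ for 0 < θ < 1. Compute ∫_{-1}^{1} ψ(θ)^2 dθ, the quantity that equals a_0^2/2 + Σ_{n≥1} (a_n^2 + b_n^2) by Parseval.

2/3

∫_{-1}^{1} ψ(θ)^2 dθ = 2/3.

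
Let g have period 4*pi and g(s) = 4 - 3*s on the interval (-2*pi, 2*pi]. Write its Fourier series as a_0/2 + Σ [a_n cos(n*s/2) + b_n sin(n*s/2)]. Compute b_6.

2

b_6 = (1/(2*pi)) ∫_{-2*pi}^{2*pi} g(s) sin(3*s) ds.
Integrating by parts (boundary term plus one more integral), an antiderivative of (4 - 3*s) sin(3*s) is s*cos(3*s) - sin(3*s)/3 - 4*cos(3*s)/3; evaluating from -2*pi to 2*pi: ∫_{-2*pi}^{2*pi} (4 - 3*s) sin(3*s) ds = (-4/3 + 2*pi) - (-2*pi - 4/3) = 4*pi.
Hence b_6 = (1/(2*pi))·(4*pi) = 2.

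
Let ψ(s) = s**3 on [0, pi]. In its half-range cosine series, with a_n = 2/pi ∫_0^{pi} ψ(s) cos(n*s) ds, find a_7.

6*(4 - 49*pi**2)/(2401*pi)

a_7 = 2/pi ∫_0^{pi} (s**3) cos(7*s) ds.
Integrating by parts three times (tabular method), an antiderivative of (s**3) cos(7*s) is s**3*sin(7*s)/7 + 3*s**2*cos(7*s)/49 - 6*s*sin(7*s)/343 - 6*cos(7*s)/2401; evaluating from 0 to pi: ∫_{0}^{pi} (s**3) cos(7*s) ds = (6/2401 - 3*pi**2/49) - (-6/2401) = 12/2401 - 3*pi**2/49.
Hence a_7 = (2/pi)·(12/2401 - 3*pi**2/49) = 6*(4 - 49*pi**2)/(2401*pi).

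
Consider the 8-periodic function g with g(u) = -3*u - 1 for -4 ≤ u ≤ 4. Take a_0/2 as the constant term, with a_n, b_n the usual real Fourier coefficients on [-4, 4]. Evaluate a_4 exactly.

0

a_4 = 1/4 ∫_{-4}^{4} g(u) cos(pi*u) du.
Integrating by parts (boundary term plus one more integral), an antiderivative of (-3*u - 1) cos(pi*u) is -3*u*sin(pi*u)/pi - sin(pi*u)/pi - 3*cos(pi*u)/pi**2; evaluating from -4 to 4: ∫_{-4}^{4} (-3*u - 1) cos(pi*u) du = (-3/pi**2) - (-3/pi**2) = 0.
Hence a_4 = (1/4)·(0) = 0.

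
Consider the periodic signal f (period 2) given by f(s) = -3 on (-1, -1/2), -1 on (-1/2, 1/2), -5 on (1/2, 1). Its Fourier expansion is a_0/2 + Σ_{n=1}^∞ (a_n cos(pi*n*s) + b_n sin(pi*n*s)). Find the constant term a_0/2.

-5/2

a_0 = ∫_{-1}^{1} f(s) ds = -5.
So the constant term a_0/2 = -5/2.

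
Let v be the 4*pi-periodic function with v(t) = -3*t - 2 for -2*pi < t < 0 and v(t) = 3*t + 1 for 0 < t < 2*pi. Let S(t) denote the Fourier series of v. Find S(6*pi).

-1/2 + 6*pi

t = 6*pi differs from t = -2*pi by 2 full period(s), and the series is 4*pi-periodic.
At t = -2*pi the one-sided limits are v(-2*pi^-) = 1 + 6*pi and v(-2*pi^+) = -2 + 6*pi.
By Dirichlet's theorem the series converges to their average, [(1 + 6*pi) + (-2 + 6*pi)]/2 = -1/2 + 6*pi.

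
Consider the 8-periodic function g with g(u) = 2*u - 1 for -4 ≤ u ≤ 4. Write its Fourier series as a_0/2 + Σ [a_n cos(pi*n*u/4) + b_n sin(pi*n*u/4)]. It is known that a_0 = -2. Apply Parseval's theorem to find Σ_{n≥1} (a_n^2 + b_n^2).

Parseval: a_0^2/2 + Σ_{n≥1} (a_n^2+b_n^2) = 1/4 ∫_{-4}^{4} g(u)^2 du = 134/3.
Subtract a_0^2/2 = 2: Σ (a_n^2+b_n^2) = 128/3.

128/3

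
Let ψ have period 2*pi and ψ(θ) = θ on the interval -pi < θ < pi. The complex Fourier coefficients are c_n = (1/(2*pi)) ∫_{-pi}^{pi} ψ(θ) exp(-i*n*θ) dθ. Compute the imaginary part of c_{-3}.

Since ψ is real-valued, Im(c_{-3}) = -(1/(2*pi)) ∫_{-pi}^{pi} ψ(θ) sin(-3*θ) dθ = b_{3}/2.
ψ is odd and sin(-3*θ) is odd, so the integrand is even: ∫_{-pi}^{pi} ψ(θ) sin(-3*θ) dθ = 2∫_0^{pi} ψ(θ) sin(-3*θ) dθ.
Integrating by parts (boundary term plus one more integral), an antiderivative of (θ) sin(-3*θ) is θ*cos(3*θ)/3 - sin(3*θ)/9; evaluating from 0 to pi: ∫_{0}^{pi} (θ) sin(-3*θ) dθ = (-pi/3) - (0) = -pi/3.
So ∫_{-pi}^{pi} ψ(θ) sin(-3*θ) dθ = -2*pi/3.
Hence Im(c_{-3}) = (-1/(2*pi))·(-2*pi/3) = 1/3.

1/3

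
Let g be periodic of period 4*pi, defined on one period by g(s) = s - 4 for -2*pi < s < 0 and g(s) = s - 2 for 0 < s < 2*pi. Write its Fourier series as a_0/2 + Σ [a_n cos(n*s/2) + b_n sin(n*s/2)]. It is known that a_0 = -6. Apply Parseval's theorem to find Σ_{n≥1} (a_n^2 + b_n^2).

Parseval: a_0^2/2 + Σ_{n≥1} (a_n^2+b_n^2) = (1/(2*pi)) ∫_{-2*pi}^{2*pi} g(s)^2 ds = 4*pi + 20 + 8*pi**2/3.
Subtract a_0^2/2 = 18: Σ (a_n^2+b_n^2) = 2 + 4*pi + 8*pi**2/3.

2 + 4*pi + 8*pi**2/3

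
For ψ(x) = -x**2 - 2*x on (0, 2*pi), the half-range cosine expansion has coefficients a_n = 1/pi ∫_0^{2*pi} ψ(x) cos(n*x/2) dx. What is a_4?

-1

a_4 = 1/pi ∫_0^{2*pi} (-x**2 - 2*x) cos(2*x) dx.
Integrating by parts twice (tabular method), an antiderivative of (-x**2 - 2*x) cos(2*x) is -x**2*sin(2*x)/2 - x*sin(2*x) - x*cos(2*x)/2 + sin(2*x)/4 - cos(2*x)/2; evaluating from 0 to 2*pi: ∫_{0}^{2*pi} (-x**2 - 2*x) cos(2*x) dx = (-pi - 1/2) - (-1/2) = -pi.
Hence a_4 = (1/pi)·(-pi) = -1.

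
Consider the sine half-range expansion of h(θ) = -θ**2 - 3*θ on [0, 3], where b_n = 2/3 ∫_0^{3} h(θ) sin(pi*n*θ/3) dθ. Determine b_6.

6/pi

b_6 = 2/3 ∫_0^{3} (-θ**2 - 3*θ) sin(2*pi*θ) dθ.
Integrating by parts twice (tabular method), an antiderivative of (-θ**2 - 3*θ) sin(2*pi*θ) is θ**2*cos(2*pi*θ)/(2*pi) - θ*sin(2*pi*θ)/(2*pi**2) + 3*θ*cos(2*pi*θ)/(2*pi) - 3*sin(2*pi*θ)/(4*pi**2) - cos(2*pi*θ)/(4*pi**3); evaluating from 0 to 3: ∫_{0}^{3} (-θ**2 - 3*θ) sin(2*pi*θ) dθ = (-1/(4*pi**3) + 9/pi) - (-1/(4*pi**3)) = 9/pi.
Hence b_6 = (2/3)·(9/pi) = 6/pi.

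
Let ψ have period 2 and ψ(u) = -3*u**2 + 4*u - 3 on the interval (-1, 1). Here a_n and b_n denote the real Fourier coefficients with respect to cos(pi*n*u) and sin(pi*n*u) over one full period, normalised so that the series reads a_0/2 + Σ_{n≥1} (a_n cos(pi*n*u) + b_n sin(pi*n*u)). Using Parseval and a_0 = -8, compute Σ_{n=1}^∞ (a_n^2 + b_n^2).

Parseval: a_0^2/2 + Σ_{n≥1} (a_n^2+b_n^2) = ∫_{-1}^{1} ψ(u)^2 du = 664/15.
Subtract a_0^2/2 = 32: Σ (a_n^2+b_n^2) = 184/15.

184/15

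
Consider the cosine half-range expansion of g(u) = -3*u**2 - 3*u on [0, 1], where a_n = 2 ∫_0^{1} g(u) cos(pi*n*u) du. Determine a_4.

a_4 = 2 ∫_0^{1} (-3*u**2 - 3*u) cos(4*pi*u) du.
Integrating by parts twice (tabular method), an antiderivative of (-3*u**2 - 3*u) cos(4*pi*u) is -3*u**2*sin(4*pi*u)/(4*pi) - 3*u*sin(4*pi*u)/(4*pi) - 3*u*cos(4*pi*u)/(8*pi**2) + 3*sin(4*pi*u)/(32*pi**3) - 3*cos(4*pi*u)/(16*pi**2); evaluating from 0 to 1: ∫_{0}^{1} (-3*u**2 - 3*u) cos(4*pi*u) du = (-9/(16*pi**2)) - (-3/(16*pi**2)) = -3/(8*pi**2).
Hence a_4 = 2·(-3/(8*pi**2)) = -3/(4*pi**2).

-3/(4*pi**2)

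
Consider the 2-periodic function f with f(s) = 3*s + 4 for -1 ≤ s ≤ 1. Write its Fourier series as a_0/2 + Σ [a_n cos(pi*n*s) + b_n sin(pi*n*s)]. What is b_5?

b_5 = ∫_{-1}^{1} f(s) sin(5*pi*s) ds.
Integrating by parts (boundary term plus one more integral), an antiderivative of (3*s + 4) sin(5*pi*s) is -3*s*cos(5*pi*s)/(5*pi) + 3*sin(5*pi*s)/(25*pi**2) - 4*cos(5*pi*s)/(5*pi); evaluating from -1 to 1: ∫_{-1}^{1} (3*s + 4) sin(5*pi*s) ds = (7/(5*pi)) - (1/(5*pi)) = 6/(5*pi).
Hence b_5 = 6/(5*pi).

6/(5*pi)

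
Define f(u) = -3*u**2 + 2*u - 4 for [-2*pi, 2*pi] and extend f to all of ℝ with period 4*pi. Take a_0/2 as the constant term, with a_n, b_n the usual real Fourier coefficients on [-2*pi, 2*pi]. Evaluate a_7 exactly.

48/49

a_7 = (1/(2*pi)) ∫_{-2*pi}^{2*pi} f(u) cos(7*u/2) du.
Integrating by parts twice (tabular method), an antiderivative of (-3*u**2 + 2*u - 4) cos(7*u/2) is -6*u**2*sin(7*u/2)/7 + 4*u*sin(7*u/2)/7 - 24*u*cos(7*u/2)/49 - 344*sin(7*u/2)/343 + 8*cos(7*u/2)/49; evaluating from -2*pi to 2*pi: ∫_{-2*pi}^{2*pi} (-3*u**2 + 2*u - 4) cos(7*u/2) du = (-8/49 + 48*pi/49) - (-48*pi/49 - 8/49) = 96*pi/49.
Hence a_7 = (1/(2*pi))·(96*pi/49) = 48/49.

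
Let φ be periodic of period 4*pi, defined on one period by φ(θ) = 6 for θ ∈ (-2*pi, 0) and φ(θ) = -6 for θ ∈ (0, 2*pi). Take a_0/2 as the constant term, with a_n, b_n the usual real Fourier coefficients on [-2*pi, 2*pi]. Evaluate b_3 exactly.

b_3 = (1/(2*pi)) ∫_{-2*pi}^{2*pi} φ(θ) sin(3*θ/2) dθ.
φ is odd and sin(3*θ/2) is odd, so the integrand is even and b_3 = 1/pi ∫_0^{2*pi} φ(θ) sin(3*θ/2) dθ.
Directly, an antiderivative of (-6) sin(3*θ/2) is 4*cos(3*θ/2); evaluating from 0 to 2*pi: ∫_{0}^{2*pi} (-6) sin(3*θ/2) dθ = (-4) - (4) = -8.
Hence b_3 = (1/pi)·(-8) = -8/pi.

-8/pi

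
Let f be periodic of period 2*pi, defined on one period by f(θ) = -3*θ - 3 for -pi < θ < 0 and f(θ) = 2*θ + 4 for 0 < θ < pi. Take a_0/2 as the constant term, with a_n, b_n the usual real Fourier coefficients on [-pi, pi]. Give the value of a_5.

-2/(5*pi)

a_5 = 1/pi ∫_{-pi}^{pi} f(θ) cos(5*θ) dθ.
Split the integral at the breakpoints.
Integrating by parts (boundary term plus one more integral), an antiderivative of (-3*θ - 3) cos(5*θ) is -3*θ*sin(5*θ)/5 - 3*sin(5*θ)/5 - 3*cos(5*θ)/25; evaluating from -pi to 0: ∫_{-pi}^{0} (-3*θ - 3) cos(5*θ) dθ = (-3/25) - (3/25) = -6/25.
Integrating by parts (boundary term plus one more integral), an antiderivative of (2*θ + 4) cos(5*θ) is 2*θ*sin(5*θ)/5 + 4*sin(5*θ)/5 + 2*cos(5*θ)/25; evaluating from 0 to pi: ∫_{0}^{pi} (2*θ + 4) cos(5*θ) dθ = (-2/25) - (2/25) = -4/25.
Summing the pieces and multiplying by (1/pi) gives a_5 = -2/(5*pi).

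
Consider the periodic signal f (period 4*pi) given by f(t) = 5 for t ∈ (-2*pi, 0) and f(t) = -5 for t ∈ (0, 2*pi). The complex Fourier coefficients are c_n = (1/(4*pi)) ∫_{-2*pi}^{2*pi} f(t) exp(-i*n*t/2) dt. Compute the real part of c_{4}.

Since f is real-valued, Re(c_{4}) = (1/(4*pi)) ∫_{-2*pi}^{2*pi} f(t) cos(2*t) dt = a_{4}/2.
(f is odd, so the integrand is odd over a symmetric interval and the integral vanishes.)

0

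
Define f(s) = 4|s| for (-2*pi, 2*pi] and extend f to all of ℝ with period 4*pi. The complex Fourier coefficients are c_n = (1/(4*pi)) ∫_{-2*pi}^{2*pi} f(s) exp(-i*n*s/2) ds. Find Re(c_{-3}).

Since f is real-valued, Re(c_{-3}) = (1/(4*pi)) ∫_{-2*pi}^{2*pi} f(s) cos(-3*s/2) ds = a_{3}/2.
f is even and cos(-3*s/2) is even, so the integrand is even: ∫_{-2*pi}^{2*pi} f(s) cos(-3*s/2) ds = 2∫_0^{2*pi} f(s) cos(-3*s/2) ds.
Integrating by parts (boundary term plus one more integral), an antiderivative of (4*s) cos(-3*s/2) is 8*s*sin(3*s/2)/3 + 16*cos(3*s/2)/9; evaluating from 0 to 2*pi: ∫_{0}^{2*pi} (4*s) cos(-3*s/2) ds = (-16/9) - (16/9) = -32/9.
So ∫_{-2*pi}^{2*pi} f(s) cos(-3*s/2) ds = -64/9.
Hence Re(c_{-3}) = (1/(4*pi))·(-64/9) = -16/(9*pi).

-16/(9*pi)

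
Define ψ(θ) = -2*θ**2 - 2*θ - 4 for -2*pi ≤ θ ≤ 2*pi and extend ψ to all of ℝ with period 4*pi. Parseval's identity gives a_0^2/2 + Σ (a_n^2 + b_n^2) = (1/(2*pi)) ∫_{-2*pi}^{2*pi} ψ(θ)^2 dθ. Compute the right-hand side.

(1/(2*pi)) ∫_{-2*pi}^{2*pi} ψ(θ)^2 dθ = (1/(2*pi)) · (64*pi*(15 + 25*pi**2 + 12*pi**4)/15) = 32 + 160*pi**2/3 + 128*pi**4/5.

32 + 160*pi**2/3 + 128*pi**4/5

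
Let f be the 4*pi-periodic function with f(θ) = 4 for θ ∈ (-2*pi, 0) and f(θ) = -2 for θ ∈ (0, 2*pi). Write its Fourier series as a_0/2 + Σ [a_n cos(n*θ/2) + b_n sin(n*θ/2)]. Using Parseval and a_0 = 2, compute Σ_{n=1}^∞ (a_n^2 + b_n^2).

Parseval: a_0^2/2 + Σ_{n≥1} (a_n^2+b_n^2) = (1/(2*pi)) ∫_{-2*pi}^{2*pi} f(θ)^2 dθ = 20.
Subtract a_0^2/2 = 2: Σ (a_n^2+b_n^2) = 18.

18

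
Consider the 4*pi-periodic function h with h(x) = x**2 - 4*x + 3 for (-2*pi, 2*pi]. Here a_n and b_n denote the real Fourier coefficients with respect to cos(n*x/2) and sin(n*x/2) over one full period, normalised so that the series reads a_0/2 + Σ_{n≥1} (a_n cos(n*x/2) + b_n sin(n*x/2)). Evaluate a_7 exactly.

a_7 = (1/(2*pi)) ∫_{-2*pi}^{2*pi} h(x) cos(7*x/2) dx.
Integrating by parts twice (tabular method), an antiderivative of (x**2 - 4*x + 3) cos(7*x/2) is 2*x**2*sin(7*x/2)/7 - 8*x*sin(7*x/2)/7 + 8*x*cos(7*x/2)/49 + 278*sin(7*x/2)/343 - 16*cos(7*x/2)/49; evaluating from -2*pi to 2*pi: ∫_{-2*pi}^{2*pi} (x**2 - 4*x + 3) cos(7*x/2) dx = (16/49 - 16*pi/49) - (16/49 + 16*pi/49) = -32*pi/49.
Hence a_7 = (1/(2*pi))·(-32*pi/49) = -16/49.

-16/49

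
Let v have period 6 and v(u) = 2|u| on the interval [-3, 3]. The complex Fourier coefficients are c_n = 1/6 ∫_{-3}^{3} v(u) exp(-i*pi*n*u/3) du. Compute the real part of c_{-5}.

-12/(25*pi**2)

Since v is real-valued, Re(c_{-5}) = 1/6 ∫_{-3}^{3} v(u) cos(-5*pi*u/3) du = a_{5}/2.
v is even and cos(-5*pi*u/3) is even, so the integrand is even: ∫_{-3}^{3} v(u) cos(-5*pi*u/3) du = 2∫_0^{3} v(u) cos(-5*pi*u/3) du.
Integrating by parts (boundary term plus one more integral), an antiderivative of (2*u) cos(-5*pi*u/3) is 6*u*sin(5*pi*u/3)/(5*pi) + 18*cos(5*pi*u/3)/(25*pi**2); evaluating from 0 to 3: ∫_{0}^{3} (2*u) cos(-5*pi*u/3) du = (-18/(25*pi**2)) - (18/(25*pi**2)) = -36/(25*pi**2).
So ∫_{-3}^{3} v(u) cos(-5*pi*u/3) du = -72/(25*pi**2).
Hence Re(c_{-5}) = (1/6)·(-72/(25*pi**2)) = -12/(25*pi**2).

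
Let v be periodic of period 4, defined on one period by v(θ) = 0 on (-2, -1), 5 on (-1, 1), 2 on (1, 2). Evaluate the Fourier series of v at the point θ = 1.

At θ = 1 the one-sided limits are v(1^-) = 5 and v(1^+) = 2.
By Dirichlet's theorem the series converges to their average, [(5) + (2)]/2 = 7/2.

7/2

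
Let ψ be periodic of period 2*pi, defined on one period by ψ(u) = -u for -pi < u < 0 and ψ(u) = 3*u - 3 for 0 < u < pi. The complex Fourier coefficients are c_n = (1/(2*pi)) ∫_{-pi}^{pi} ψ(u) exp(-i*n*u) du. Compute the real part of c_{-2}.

0

Since ψ is real-valued, Re(c_{-2}) = (1/(2*pi)) ∫_{-pi}^{pi} ψ(u) cos(-2*u) du = a_{2}/2.
Split the integral at the breakpoints.
Integrating by parts (boundary term plus one more integral), an antiderivative of (-u) cos(-2*u) is -u*sin(2*u)/2 - cos(2*u)/4; evaluating from -pi to 0: ∫_{-pi}^{0} (-u) cos(-2*u) du = (-1/4) - (-1/4) = 0.
Integrating by parts (boundary term plus one more integral), an antiderivative of (3*u - 3) cos(-2*u) is 3*u*sin(2*u)/2 - 3*sin(2*u)/2 + 3*cos(2*u)/4; evaluating from 0 to pi: ∫_{0}^{pi} (3*u - 3) cos(-2*u) du = (3/4) - (3/4) = 0.
So ∫_{-pi}^{pi} ψ(u) cos(-2*u) du = 0.
Hence Re(c_{-2}) = (1/(2*pi))·(0) = 0.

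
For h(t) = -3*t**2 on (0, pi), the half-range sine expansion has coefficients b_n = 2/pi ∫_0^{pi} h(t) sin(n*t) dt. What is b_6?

b_6 = 2/pi ∫_0^{pi} (-3*t**2) sin(6*t) dt.
Integrating by parts twice (tabular method), an antiderivative of (-3*t**2) sin(6*t) is t**2*cos(6*t)/2 - t*sin(6*t)/6 - cos(6*t)/36; evaluating from 0 to pi: ∫_{0}^{pi} (-3*t**2) sin(6*t) dt = (-1/36 + pi**2/2) - (-1/36) = pi**2/2.
Hence b_6 = (2/pi)·(pi**2/2) = pi.

pi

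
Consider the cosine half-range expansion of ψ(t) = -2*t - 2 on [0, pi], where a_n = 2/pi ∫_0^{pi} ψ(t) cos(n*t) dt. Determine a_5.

a_5 = 2/pi ∫_0^{pi} (-2*t - 2) cos(5*t) dt.
Integrating by parts (boundary term plus one more integral), an antiderivative of (-2*t - 2) cos(5*t) is -2*t*sin(5*t)/5 - 2*sin(5*t)/5 - 2*cos(5*t)/25; evaluating from 0 to pi: ∫_{0}^{pi} (-2*t - 2) cos(5*t) dt = (2/25) - (-2/25) = 4/25.
Hence a_5 = (2/pi)·(4/25) = 8/(25*pi).

8/(25*pi)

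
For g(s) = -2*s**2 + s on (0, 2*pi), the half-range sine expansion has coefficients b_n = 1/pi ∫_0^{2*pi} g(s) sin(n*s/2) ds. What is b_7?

b_7 = 1/pi ∫_0^{2*pi} (-2*s**2 + s) sin(7*s/2) ds.
Integrating by parts twice (tabular method), an antiderivative of (-2*s**2 + s) sin(7*s/2) is 4*s**2*cos(7*s/2)/7 - 16*s*sin(7*s/2)/49 - 2*s*cos(7*s/2)/7 + 4*sin(7*s/2)/49 - 32*cos(7*s/2)/343; evaluating from 0 to 2*pi: ∫_{0}^{2*pi} (-2*s**2 + s) sin(7*s/2) ds = (-16*pi**2/7 + 32/343 + 4*pi/7) - (-32/343) = -16*pi**2/7 + 64/343 + 4*pi/7.
Hence b_7 = (1/pi)·(-16*pi**2/7 + 64/343 + 4*pi/7) = 4*(-196*pi**2 + 16 + 49*pi)/(343*pi).

4*(-196*pi**2 + 16 + 49*pi)/(343*pi)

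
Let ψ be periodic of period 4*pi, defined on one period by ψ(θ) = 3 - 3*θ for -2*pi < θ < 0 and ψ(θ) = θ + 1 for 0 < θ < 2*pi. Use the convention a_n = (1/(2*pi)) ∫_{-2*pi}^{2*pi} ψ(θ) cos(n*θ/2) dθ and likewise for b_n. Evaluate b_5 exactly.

4*(-pi - 1)/(5*pi)

b_5 = (1/(2*pi)) ∫_{-2*pi}^{2*pi} ψ(θ) sin(5*θ/2) dθ.
Split the integral at the breakpoints.
Integrating by parts (boundary term plus one more integral), an antiderivative of (3 - 3*θ) sin(5*θ/2) is 6*θ*cos(5*θ/2)/5 - 12*sin(5*θ/2)/25 - 6*cos(5*θ/2)/5; evaluating from -2*pi to 0: ∫_{-2*pi}^{0} (3 - 3*θ) sin(5*θ/2) dθ = (-6/5) - (6/5 + 12*pi/5) = -12*pi/5 - 12/5.
Integrating by parts (boundary term plus one more integral), an antiderivative of (θ + 1) sin(5*θ/2) is -2*θ*cos(5*θ/2)/5 + 4*sin(5*θ/2)/25 - 2*cos(5*θ/2)/5; evaluating from 0 to 2*pi: ∫_{0}^{2*pi} (θ + 1) sin(5*θ/2) dθ = (2/5 + 4*pi/5) - (-2/5) = 4/5 + 4*pi/5.
Summing the pieces and multiplying by (1/(2*pi)) gives b_5 = 4*(-pi - 1)/(5*pi).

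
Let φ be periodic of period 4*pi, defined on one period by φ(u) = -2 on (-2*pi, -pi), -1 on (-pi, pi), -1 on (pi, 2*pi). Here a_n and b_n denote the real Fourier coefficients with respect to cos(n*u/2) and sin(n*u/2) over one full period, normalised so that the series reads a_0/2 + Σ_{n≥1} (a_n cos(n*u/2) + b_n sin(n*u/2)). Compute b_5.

1/(5*pi)

b_5 = (1/(2*pi)) ∫_{-2*pi}^{2*pi} φ(u) sin(5*u/2) du.
Split the integral at the breakpoints.
Directly, an antiderivative of (-2) sin(5*u/2) is 4*cos(5*u/2)/5; evaluating from -2*pi to -pi: ∫_{-2*pi}^{-pi} (-2) sin(5*u/2) du = (0) - (-4/5) = 4/5.
Directly, an antiderivative of (-1) sin(5*u/2) is 2*cos(5*u/2)/5; evaluating from -pi to pi: ∫_{-pi}^{pi} (-1) sin(5*u/2) du = (0) - (0) = 0.
Directly, an antiderivative of (-1) sin(5*u/2) is 2*cos(5*u/2)/5; evaluating from pi to 2*pi: ∫_{pi}^{2*pi} (-1) sin(5*u/2) du = (-2/5) - (0) = -2/5.
Summing the pieces and multiplying by (1/(2*pi)) gives b_5 = 1/(5*pi).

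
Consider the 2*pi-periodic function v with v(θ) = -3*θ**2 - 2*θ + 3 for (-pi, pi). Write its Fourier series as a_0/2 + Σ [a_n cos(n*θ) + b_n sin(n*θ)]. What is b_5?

b_5 = 1/pi ∫_{-pi}^{pi} v(θ) sin(5*θ) dθ.
Integrating by parts twice (tabular method), an antiderivative of (-3*θ**2 - 2*θ + 3) sin(5*θ) is 3*θ**2*cos(5*θ)/5 - 6*θ*sin(5*θ)/25 + 2*θ*cos(5*θ)/5 - 2*sin(5*θ)/25 - 81*cos(5*θ)/125; evaluating from -pi to pi: ∫_{-pi}^{pi} (-3*θ**2 - 2*θ + 3) sin(5*θ) dθ = (-3*pi**2/5 - 2*pi/5 + 81/125) - (-3*pi**2/5 + 81/125 + 2*pi/5) = -4*pi/5.
Hence b_5 = (1/pi)·(-4*pi/5) = -4/5.

-4/5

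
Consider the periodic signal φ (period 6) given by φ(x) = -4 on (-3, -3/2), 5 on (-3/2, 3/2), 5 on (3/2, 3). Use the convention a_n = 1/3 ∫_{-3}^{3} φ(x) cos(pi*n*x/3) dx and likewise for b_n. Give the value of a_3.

a_3 = 1/3 ∫_{-3}^{3} φ(x) cos(pi*x) dx.
Split the integral at the breakpoints.
Directly, an antiderivative of (-4) cos(pi*x) is -4*sin(pi*x)/pi; evaluating from -3 to -3/2: ∫_{-3}^{-3/2} (-4) cos(pi*x) dx = (-4/pi) - (0) = -4/pi.
Directly, an antiderivative of (5) cos(pi*x) is 5*sin(pi*x)/pi; evaluating from -3/2 to 3/2: ∫_{-3/2}^{3/2} (5) cos(pi*x) dx = (-5/pi) - (5/pi) = -10/pi.
Directly, an antiderivative of (5) cos(pi*x) is 5*sin(pi*x)/pi; evaluating from 3/2 to 3: ∫_{3/2}^{3} (5) cos(pi*x) dx = (0) - (-5/pi) = 5/pi.
Summing the pieces and multiplying by (1/3) gives a_3 = -3/pi.

-3/pi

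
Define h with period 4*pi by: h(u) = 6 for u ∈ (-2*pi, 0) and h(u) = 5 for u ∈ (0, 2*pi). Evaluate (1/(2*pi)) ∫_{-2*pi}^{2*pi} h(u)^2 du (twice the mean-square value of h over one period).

61

(1/(2*pi)) ∫_{-2*pi}^{2*pi} h(u)^2 du = (1/(2*pi)) · (122*pi) = 61.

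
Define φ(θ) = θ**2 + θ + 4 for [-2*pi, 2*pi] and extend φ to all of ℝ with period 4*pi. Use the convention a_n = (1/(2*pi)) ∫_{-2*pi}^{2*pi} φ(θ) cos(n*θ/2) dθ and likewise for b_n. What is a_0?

a_0 = (1/(2*pi)) ∫_{-2*pi}^{2*pi} φ(θ) dθ = (1/(2*pi)) · (16*pi*(3 + pi**2)/3) = 8 + 8*pi**2/3.

8 + 8*pi**2/3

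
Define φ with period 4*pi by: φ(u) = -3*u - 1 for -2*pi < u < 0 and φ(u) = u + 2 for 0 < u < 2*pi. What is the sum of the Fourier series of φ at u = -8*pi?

1/2

u = -8*pi differs from u = 0 by -2 full period(s), and the series is 4*pi-periodic.
At u = 0 the one-sided limits are φ(0^-) = -1 and φ(0^+) = 2.
By Dirichlet's theorem the series converges to their average, [(-1) + (2)]/2 = 1/2.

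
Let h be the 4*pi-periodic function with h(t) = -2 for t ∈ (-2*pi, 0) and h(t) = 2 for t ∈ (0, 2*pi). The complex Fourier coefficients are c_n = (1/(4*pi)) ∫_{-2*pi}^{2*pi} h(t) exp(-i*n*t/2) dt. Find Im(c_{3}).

-4/(3*pi)

Since h is real-valued, Im(c_{3}) = -(1/(4*pi)) ∫_{-2*pi}^{2*pi} h(t) sin(3*t/2) dt = -b_{3}/2.
h is odd and sin(3*t/2) is odd, so the integrand is even: ∫_{-2*pi}^{2*pi} h(t) sin(3*t/2) dt = 2∫_0^{2*pi} h(t) sin(3*t/2) dt.
Directly, an antiderivative of (2) sin(3*t/2) is -4*cos(3*t/2)/3; evaluating from 0 to 2*pi: ∫_{0}^{2*pi} (2) sin(3*t/2) dt = (4/3) - (-4/3) = 8/3.
So ∫_{-2*pi}^{2*pi} h(t) sin(3*t/2) dt = 16/3.
Hence Im(c_{3}) = (-1/(4*pi))·(16/3) = -4/(3*pi).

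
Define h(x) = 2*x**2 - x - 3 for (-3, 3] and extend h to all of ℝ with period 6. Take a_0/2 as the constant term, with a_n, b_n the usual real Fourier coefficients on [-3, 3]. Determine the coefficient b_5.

b_5 = 1/3 ∫_{-3}^{3} h(x) sin(5*pi*x/3) dx.
Integrating by parts twice (tabular method), an antiderivative of (2*x**2 - x - 3) sin(5*pi*x/3) is -6*x**2*cos(5*pi*x/3)/(5*pi) + 36*x*sin(5*pi*x/3)/(25*pi**2) + 3*x*cos(5*pi*x/3)/(5*pi) - 9*sin(5*pi*x/3)/(25*pi**2) + 108*cos(5*pi*x/3)/(125*pi**3) + 9*cos(5*pi*x/3)/(5*pi); evaluating from -3 to 3: ∫_{-3}^{3} (2*x**2 - x - 3) sin(5*pi*x/3) dx = (36*(-3 + 25*pi**2)/(125*pi**3)) - (54*(-2 + 25*pi**2)/(125*pi**3)) = -18/(5*pi).
Hence b_5 = (1/3)·(-18/(5*pi)) = -6/(5*pi).

-6/(5*pi)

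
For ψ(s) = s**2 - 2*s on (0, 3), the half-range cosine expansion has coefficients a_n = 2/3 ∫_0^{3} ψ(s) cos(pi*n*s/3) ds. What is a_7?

-12/(49*pi**2)

a_7 = 2/3 ∫_0^{3} (s**2 - 2*s) cos(7*pi*s/3) ds.
Integrating by parts twice (tabular method), an antiderivative of (s**2 - 2*s) cos(7*pi*s/3) is 3*s**2*sin(7*pi*s/3)/(7*pi) - 6*s*sin(7*pi*s/3)/(7*pi) + 18*s*cos(7*pi*s/3)/(49*pi**2) - 54*sin(7*pi*s/3)/(343*pi**3) - 18*cos(7*pi*s/3)/(49*pi**2); evaluating from 0 to 3: ∫_{0}^{3} (s**2 - 2*s) cos(7*pi*s/3) ds = (-36/(49*pi**2)) - (-18/(49*pi**2)) = -18/(49*pi**2).
Hence a_7 = (2/3)·(-18/(49*pi**2)) = -12/(49*pi**2).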